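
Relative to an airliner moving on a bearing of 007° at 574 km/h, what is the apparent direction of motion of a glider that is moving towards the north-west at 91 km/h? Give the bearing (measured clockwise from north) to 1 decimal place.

194.9°

Taking east as x and north as y: glider velocity = (-64.347, 64.347) km/h; airliner velocity = (69.953, 569.721) km/h.
Velocity of glider relative to airliner = (-64.347, 64.347) − (69.953, 569.721) = (-134.300, -505.375) km/h.
Bearing = atan2(-134.30, -505.37) = 194.88° clockwise from north.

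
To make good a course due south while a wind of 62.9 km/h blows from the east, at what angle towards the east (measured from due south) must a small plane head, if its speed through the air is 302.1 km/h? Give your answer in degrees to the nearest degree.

12°

The wind pushes perpendicular to the desired track; the heading must have a component into the wind equal to 62.9 km/h: 302.1 sin θ = 62.9.
sin θ = 0.2082, so θ = 12.017°.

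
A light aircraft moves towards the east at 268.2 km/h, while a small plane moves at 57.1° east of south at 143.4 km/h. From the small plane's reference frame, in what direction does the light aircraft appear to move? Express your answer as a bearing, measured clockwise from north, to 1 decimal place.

062.2°

Taking east as x and north as y: light aircraft velocity = (268.200, 0.000) km/h; small plane velocity = (120.401, -77.891) km/h.
Velocity of light aircraft relative to small plane = (268.200, 0.000) − (120.401, -77.891) = (147.799, 77.891) km/h.
Bearing = atan2(147.80, 77.89) = 62.21° clockwise from north.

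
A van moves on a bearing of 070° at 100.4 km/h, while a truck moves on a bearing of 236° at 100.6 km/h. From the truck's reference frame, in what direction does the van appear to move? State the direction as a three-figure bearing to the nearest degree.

Taking east as x and north as y: van velocity = (94.345, 34.339) km/h; truck velocity = (-83.401, -56.255) km/h.
Velocity of van relative to truck = (94.345, 34.339) − (-83.401, -56.255) = (177.746, 90.594) km/h.
Bearing = atan2(177.75, 90.59) = 62.99° clockwise from north.

063°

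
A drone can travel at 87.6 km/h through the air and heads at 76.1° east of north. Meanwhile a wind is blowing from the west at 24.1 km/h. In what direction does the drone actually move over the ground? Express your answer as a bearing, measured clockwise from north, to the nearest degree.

079°

Taking east as x and north as y: velocity relative to the air = (85.035, 21.044) km/h; the air relative to ground = (24.100, 0.000) km/h.
Velocity relative to ground = (85.035, 21.044) + (24.100, 0.000) = (109.135, 21.044) km/h.
Bearing = atan2(109.13, 21.04) = 79.09° clockwise from north.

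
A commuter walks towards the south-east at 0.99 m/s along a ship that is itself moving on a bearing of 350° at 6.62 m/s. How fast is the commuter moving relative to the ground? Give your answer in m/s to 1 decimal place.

Taking east as x and north as y: ship velocity = (-1.150, 6.519) m/s; commuter velocity relative to ship = (0.700, -0.700) m/s.
Velocity relative to ground = (-1.150, 6.519) + (0.700, -0.700) = (-0.450, 5.819) m/s.
Speed = |(-0.450, 5.819)| = 5.837 m/s.

5.8 m/s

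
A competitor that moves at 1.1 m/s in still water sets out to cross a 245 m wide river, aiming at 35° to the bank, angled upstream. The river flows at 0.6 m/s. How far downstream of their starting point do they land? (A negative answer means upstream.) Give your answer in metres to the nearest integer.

-117 m

Perpendicular speed = 0.631 m/s; crossing time = 245 / 0.631 = 388.313 s.
Net downstream speed = -0.301 m/s.
Drift = -0.301 × 388.313 = -116.908 m (upstream).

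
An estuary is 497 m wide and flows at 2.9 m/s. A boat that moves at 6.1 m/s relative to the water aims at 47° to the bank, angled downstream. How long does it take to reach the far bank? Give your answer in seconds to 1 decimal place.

The component of the boat's velocity perpendicular to the bank is 6.1 × sin 47° = 4.461 m/s.
Only the cross-stream component determines the crossing time; the current contributes nothing perpendicular to the bank.
Time = 497 / 4.461 = 111.404 s.

111.4 s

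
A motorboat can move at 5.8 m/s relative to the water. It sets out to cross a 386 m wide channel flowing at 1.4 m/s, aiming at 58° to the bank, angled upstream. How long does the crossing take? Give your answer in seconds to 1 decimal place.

78.5 s

The component of the motorboat's velocity perpendicular to the bank is 5.8 × sin 58° = 4.919 m/s.
The flow acts along the bank and has no component across it.
Time = 386 / 4.919 = 78.476 s.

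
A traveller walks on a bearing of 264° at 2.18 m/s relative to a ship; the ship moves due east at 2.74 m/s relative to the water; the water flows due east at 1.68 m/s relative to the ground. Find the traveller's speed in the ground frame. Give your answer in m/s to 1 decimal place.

In east/north components (m/s): traveller relative to ship = (-2.168, -0.228); ship relative to water = (2.740, 0.000); water relative to ground = (1.680, 0.000).
Sum = (2.252, -0.228) m/s.
Speed = |(2.252, -0.228)| = 2.263 m/s.

2.3 m/s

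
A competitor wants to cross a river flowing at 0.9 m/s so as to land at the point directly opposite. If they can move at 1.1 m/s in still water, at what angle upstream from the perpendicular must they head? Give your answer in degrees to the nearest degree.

55°

To cancel the current, the upstream component of the competitor's velocity must equal the flow: 1.1 sin θ = 0.9.
sin θ = 0.9 / 1.1 = 0.8182.
θ = arcsin(0.8182) = 54.903°.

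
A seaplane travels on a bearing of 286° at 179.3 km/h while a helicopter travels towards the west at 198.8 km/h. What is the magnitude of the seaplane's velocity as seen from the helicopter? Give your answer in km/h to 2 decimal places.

Taking east as x and north as y: seaplane velocity = (-172.354, 49.422) km/h; helicopter velocity = (-198.800, 0.000) km/h.
Velocity of seaplane relative to helicopter = (-172.354, 49.422) − (-198.800, 0.000) = (26.446, 49.422) km/h.
Magnitude = |(26.446, 49.422)| = 56.053 km/h.

56.05 km/h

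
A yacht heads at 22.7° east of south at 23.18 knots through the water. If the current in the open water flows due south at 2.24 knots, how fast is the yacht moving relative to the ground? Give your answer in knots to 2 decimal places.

25.26 knots

Taking east as x and north as y: velocity relative to the water = (8.945, -21.384) knots; the water relative to ground = (0.000, -2.240) knots.
Velocity relative to ground = (8.945, -21.384) + (0.000, -2.240) = (8.945, -23.624) knots.
Speed = |(8.945, -23.624)| = 25.261 knots.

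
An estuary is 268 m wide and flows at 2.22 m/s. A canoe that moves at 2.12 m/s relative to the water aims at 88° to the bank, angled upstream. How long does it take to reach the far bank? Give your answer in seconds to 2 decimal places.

The component of the canoe's velocity perpendicular to the bank is 2.12 × sin 88° = 2.119 m/s.
Only the cross-stream component determines the crossing time; the current contributes nothing perpendicular to the bank.
Time = 268 / 2.119 = 126.492 s.

126.49 s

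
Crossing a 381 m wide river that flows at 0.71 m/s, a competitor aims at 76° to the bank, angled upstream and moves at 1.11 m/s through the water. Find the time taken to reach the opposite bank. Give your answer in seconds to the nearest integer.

The component of the competitor's velocity perpendicular to the bank is 1.11 × sin 76° = 1.077 m/s.
The current is parallel to the bank, so it does not affect the crossing time.
Time = 381 / 1.077 = 353.751 s.

354 s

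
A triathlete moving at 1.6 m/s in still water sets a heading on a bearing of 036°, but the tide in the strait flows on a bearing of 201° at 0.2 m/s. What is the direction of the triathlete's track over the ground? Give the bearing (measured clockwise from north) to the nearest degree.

Taking east as x and north as y: velocity relative to the water = (0.940, 1.294) m/s; the water relative to ground = (-0.072, -0.187) m/s.
Velocity relative to ground = (0.940, 1.294) + (-0.072, -0.187) = (0.869, 1.108) m/s.
Bearing = atan2(0.87, 1.11) = 38.11° clockwise from north.

038°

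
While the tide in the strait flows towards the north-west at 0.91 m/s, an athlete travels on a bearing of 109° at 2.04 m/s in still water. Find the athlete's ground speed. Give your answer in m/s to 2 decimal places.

Taking east as x and north as y: velocity relative to the water = (1.929, -0.664) m/s; the water relative to ground = (-0.643, 0.643) m/s.
Velocity relative to ground = (1.929, -0.664) + (-0.643, 0.643) = (1.285, -0.021) m/s.
Speed = |(1.285, -0.021)| = 1.286 m/s.

1.29 m/s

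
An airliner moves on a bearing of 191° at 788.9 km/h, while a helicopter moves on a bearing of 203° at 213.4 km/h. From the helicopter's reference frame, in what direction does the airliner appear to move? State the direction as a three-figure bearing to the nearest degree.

Taking east as x and north as y: airliner velocity = (-150.529, -774.406) km/h; helicopter velocity = (-83.382, -196.436) km/h.
Velocity of airliner relative to helicopter = (-150.529, -774.406) − (-83.382, -196.436) = (-67.147, -577.970) km/h.
Bearing = atan2(-67.15, -577.97) = 186.63° clockwise from north.

187°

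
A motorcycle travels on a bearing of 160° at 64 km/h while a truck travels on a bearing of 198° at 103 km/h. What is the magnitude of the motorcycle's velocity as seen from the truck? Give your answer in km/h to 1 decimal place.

Taking east as x and north as y: motorcycle velocity = (21.889, -60.140) km/h; truck velocity = (-31.829, -97.959) km/h.
Velocity of motorcycle relative to truck = (21.889, -60.140) − (-31.829, -97.959) = (53.718, 37.818) km/h.
Magnitude = |(53.718, 37.818)| = 65.695 km/h.

65.7 km/h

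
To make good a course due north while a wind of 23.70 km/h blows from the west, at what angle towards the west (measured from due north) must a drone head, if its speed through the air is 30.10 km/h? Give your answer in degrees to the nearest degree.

The wind pushes perpendicular to the desired track; the heading must have a component into the wind equal to 23.70 km/h: 30.10 sin θ = 23.70.
sin θ = 0.7874, so θ = 51.941°.

52°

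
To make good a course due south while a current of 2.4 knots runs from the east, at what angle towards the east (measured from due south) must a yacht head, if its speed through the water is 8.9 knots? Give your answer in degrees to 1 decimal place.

The current pushes perpendicular to the desired track; the heading must have a component into the current equal to 2.4 knots: 8.9 sin θ = 2.4.
sin θ = 0.2697, so θ = 15.644°.

15.6°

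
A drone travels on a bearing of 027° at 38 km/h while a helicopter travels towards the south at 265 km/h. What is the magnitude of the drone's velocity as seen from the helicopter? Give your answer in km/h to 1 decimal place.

Taking east as x and north as y: drone velocity = (17.252, 33.858) km/h; helicopter velocity = (0.000, -265.000) km/h.
Velocity of drone relative to helicopter = (17.252, 33.858) − (0.000, -265.000) = (17.252, 298.858) km/h.
Magnitude = |(17.252, 298.858)| = 299.356 km/h.

299.4 km/h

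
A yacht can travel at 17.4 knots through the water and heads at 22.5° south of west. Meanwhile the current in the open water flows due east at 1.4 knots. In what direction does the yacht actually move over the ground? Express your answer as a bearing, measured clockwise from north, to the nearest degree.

246°

Taking east as x and north as y: velocity relative to the water = (-16.076, -6.659) knots; the water relative to ground = (1.400, 0.000) knots.
Velocity relative to ground = (-16.076, -6.659) + (1.400, 0.000) = (-14.676, -6.659) knots.
Bearing = atan2(-14.68, -6.66) = 245.59° clockwise from north.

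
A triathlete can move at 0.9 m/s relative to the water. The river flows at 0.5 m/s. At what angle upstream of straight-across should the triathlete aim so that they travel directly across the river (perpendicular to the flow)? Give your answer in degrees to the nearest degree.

34°

To cancel the current, the upstream component of the triathlete's velocity must equal the flow: 0.9 sin θ = 0.5.
sin θ = 0.5 / 0.9 = 0.5556.
θ = arcsin(0.5556) = 33.749°.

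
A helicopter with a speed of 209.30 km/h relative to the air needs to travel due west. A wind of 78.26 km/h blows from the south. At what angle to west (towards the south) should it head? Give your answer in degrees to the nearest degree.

22°

The wind pushes perpendicular to the desired track; the heading must have a component into the wind equal to 78.26 km/h: 209.30 sin θ = 78.26.
sin θ = 0.3739, so θ = 21.957°.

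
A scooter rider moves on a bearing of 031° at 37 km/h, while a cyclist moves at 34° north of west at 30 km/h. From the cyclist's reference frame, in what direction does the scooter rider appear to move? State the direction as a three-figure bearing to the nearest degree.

Taking east as x and north as y: scooter rider velocity = (19.056, 31.715) km/h; cyclist velocity = (-24.871, 16.776) km/h.
Velocity of scooter rider relative to cyclist = (19.056, 31.715) − (-24.871, 16.776) = (43.928, 14.939) km/h.
Bearing = atan2(43.93, 14.94) = 71.22° clockwise from north.

071°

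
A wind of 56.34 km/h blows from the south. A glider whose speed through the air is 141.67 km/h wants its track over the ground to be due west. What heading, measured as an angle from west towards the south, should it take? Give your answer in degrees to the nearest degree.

23°

The wind pushes perpendicular to the desired track; the heading must have a component into the wind equal to 56.34 km/h: 141.67 sin θ = 56.34.
sin θ = 0.3977, so θ = 23.434°.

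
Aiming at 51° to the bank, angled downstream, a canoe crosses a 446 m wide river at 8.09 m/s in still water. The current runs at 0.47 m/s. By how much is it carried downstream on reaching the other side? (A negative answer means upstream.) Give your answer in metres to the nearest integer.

Perpendicular speed = 6.287 m/s; crossing time = 446 / 6.287 = 70.939 s.
Net downstream speed = 5.561 m/s.
Drift = 5.561 × 70.939 = 394.505 m (downstream).

395 m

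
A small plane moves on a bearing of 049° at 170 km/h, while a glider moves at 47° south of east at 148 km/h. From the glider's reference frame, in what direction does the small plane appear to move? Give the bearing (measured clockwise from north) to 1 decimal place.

007.1°

Taking east as x and north as y: small plane velocity = (128.301, 111.530) km/h; glider velocity = (100.936, -108.240) km/h.
Velocity of small plane relative to glider = (128.301, 111.530) − (100.936, -108.240) = (27.365, 219.770) km/h.
Bearing = atan2(27.36, 219.77) = 7.10° clockwise from north.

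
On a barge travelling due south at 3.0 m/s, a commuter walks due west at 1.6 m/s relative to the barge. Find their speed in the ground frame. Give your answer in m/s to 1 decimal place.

Taking east as x and north as y: barge velocity = (0.000, -3.000) m/s; commuter velocity relative to barge = (-1.600, 0.000) m/s.
Velocity relative to ground = (0.000, -3.000) + (-1.600, 0.000) = (-1.600, -3.000) m/s.
Speed = |(-1.600, -3.000)| = 3.400 m/s.

3.4 m/s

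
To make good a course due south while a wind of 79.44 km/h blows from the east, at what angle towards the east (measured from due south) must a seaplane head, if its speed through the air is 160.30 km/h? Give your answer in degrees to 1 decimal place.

The wind pushes perpendicular to the desired track; the heading must have a component into the wind equal to 79.44 km/h: 160.30 sin θ = 79.44.
sin θ = 0.4956, so θ = 29.707°.

29.7°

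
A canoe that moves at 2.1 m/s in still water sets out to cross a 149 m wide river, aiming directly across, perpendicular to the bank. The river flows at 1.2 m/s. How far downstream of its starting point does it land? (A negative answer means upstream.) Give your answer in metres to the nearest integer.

85 m

Perpendicular speed = 2.100 m/s; crossing time = 149 / 2.100 = 70.952 s.
Net downstream speed = 1.200 m/s.
Drift = 1.200 × 70.952 = 85.143 m (downstream).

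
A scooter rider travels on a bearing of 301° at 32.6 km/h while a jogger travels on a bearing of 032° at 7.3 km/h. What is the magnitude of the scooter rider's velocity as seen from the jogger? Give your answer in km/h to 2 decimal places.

33.53 km/h

Taking east as x and north as y: scooter rider velocity = (-27.944, 16.790) km/h; jogger velocity = (3.868, 6.191) km/h.
Velocity of scooter rider relative to jogger = (-27.944, 16.790) − (3.868, 6.191) = (-31.812, 10.599) km/h.
Magnitude = |(-31.812, 10.599)| = 33.531 km/h.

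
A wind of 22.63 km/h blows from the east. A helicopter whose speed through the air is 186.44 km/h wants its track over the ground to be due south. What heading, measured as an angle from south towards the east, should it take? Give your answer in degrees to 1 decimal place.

7.0°

The wind pushes perpendicular to the desired track; the heading must have a component into the wind equal to 22.63 km/h: 186.44 sin θ = 22.63.
sin θ = 0.1214, so θ = 6.972°.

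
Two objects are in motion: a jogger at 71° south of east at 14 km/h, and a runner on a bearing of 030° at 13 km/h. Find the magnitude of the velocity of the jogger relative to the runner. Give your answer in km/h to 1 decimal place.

Taking east as x and north as y: jogger velocity = (4.558, -13.237) km/h; runner velocity = (6.500, 11.258) km/h.
Velocity of jogger relative to runner = (4.558, -13.237) − (6.500, 11.258) = (-1.942, -24.496) km/h.
Magnitude = |(-1.942, -24.496)| = 24.572 km/h.

24.6 km/h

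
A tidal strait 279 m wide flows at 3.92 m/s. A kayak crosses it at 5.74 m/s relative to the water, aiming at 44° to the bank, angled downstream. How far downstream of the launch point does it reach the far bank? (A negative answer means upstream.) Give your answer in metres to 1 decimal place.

563.2 m

Perpendicular speed = 3.987 m/s; crossing time = 279 / 3.987 = 69.971 s.
Net downstream speed = 8.049 m/s.
Drift = 8.049 × 69.971 = 563.201 m (downstream).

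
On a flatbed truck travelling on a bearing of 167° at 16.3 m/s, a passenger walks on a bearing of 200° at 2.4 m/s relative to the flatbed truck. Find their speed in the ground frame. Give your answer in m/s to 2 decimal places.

Taking east as x and north as y: flatbed truck velocity = (3.667, -15.882) m/s; passenger velocity relative to flatbed truck = (-0.821, -2.255) m/s.
Velocity relative to ground = (3.667, -15.882) + (-0.821, -2.255) = (2.846, -18.137) m/s.
Speed = |(2.846, -18.137)| = 18.359 m/s.

18.36 m/s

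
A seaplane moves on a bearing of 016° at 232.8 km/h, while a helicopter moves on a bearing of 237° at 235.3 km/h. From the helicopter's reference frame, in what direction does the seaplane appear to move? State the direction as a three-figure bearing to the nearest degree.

Taking east as x and north as y: seaplane velocity = (64.168, 223.782) km/h; helicopter velocity = (-197.339, -128.154) km/h.
Velocity of seaplane relative to helicopter = (64.168, 223.782) − (-197.339, -128.154) = (261.508, 351.935) km/h.
Bearing = atan2(261.51, 351.94) = 36.61° clockwise from north.

037°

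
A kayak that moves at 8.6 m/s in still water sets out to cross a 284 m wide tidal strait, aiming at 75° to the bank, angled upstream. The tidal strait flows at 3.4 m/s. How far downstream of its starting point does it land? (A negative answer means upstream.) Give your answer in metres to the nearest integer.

Perpendicular speed = 8.307 m/s; crossing time = 284 / 8.307 = 34.188 s.
Net downstream speed = 1.174 m/s.
Drift = 1.174 × 34.188 = 40.142 m (downstream).

40 m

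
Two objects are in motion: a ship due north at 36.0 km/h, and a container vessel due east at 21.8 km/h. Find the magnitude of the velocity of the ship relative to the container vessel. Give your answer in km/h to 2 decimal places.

42.09 km/h

Taking east as x and north as y: ship velocity = (0.000, 36.000) km/h; container vessel velocity = (21.800, 0.000) km/h.
Velocity of ship relative to container vessel = (0.000, 36.000) − (21.800, 0.000) = (-21.800, 36.000) km/h.
Magnitude = |(-21.800, 36.000)| = 42.086 km/h.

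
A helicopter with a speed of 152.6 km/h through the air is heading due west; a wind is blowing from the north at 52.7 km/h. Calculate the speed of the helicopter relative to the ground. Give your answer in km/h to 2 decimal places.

Taking east as x and north as y: velocity relative to the air = (-152.600, 0.000) km/h; the air relative to ground = (0.000, -52.700) km/h.
Velocity relative to ground = (-152.600, 0.000) + (0.000, -52.700) = (-152.600, -52.700) km/h.
Speed = |(-152.600, -52.700)| = 161.444 km/h.

161.44 km/h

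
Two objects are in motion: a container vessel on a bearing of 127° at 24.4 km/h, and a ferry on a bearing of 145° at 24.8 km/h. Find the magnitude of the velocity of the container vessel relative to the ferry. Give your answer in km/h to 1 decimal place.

7.7 km/h

Taking east as x and north as y: container vessel velocity = (19.487, -14.684) km/h; ferry velocity = (14.225, -20.315) km/h.
Velocity of container vessel relative to ferry = (19.487, -14.684) − (14.225, -20.315) = (5.262, 5.631) km/h.
Magnitude = |(5.262, 5.631)| = 7.707 km/h.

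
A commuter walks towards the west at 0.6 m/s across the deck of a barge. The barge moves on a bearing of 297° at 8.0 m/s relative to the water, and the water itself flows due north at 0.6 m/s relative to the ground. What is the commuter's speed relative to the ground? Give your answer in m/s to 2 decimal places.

In east/north components (m/s): commuter relative to barge = (-0.600, 0.000); barge relative to water = (-7.128, 3.632); water relative to ground = (0.000, 0.600).
Sum = (-7.728, 4.232) m/s.
Speed = |(-7.728, 4.232)| = 8.811 m/s.

8.81 m/s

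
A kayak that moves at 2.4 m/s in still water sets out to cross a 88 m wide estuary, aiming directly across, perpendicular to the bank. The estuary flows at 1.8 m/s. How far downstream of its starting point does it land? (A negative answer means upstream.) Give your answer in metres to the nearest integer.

Perpendicular speed = 2.400 m/s; crossing time = 88 / 2.400 = 36.667 s.
Net downstream speed = 1.800 m/s.
Drift = 1.800 × 36.667 = 66.000 m (downstream).

66 m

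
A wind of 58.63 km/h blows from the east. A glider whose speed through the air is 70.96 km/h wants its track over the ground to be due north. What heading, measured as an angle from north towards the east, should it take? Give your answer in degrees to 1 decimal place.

55.7°

The wind pushes perpendicular to the desired track; the heading must have a component into the wind equal to 58.63 km/h: 70.96 sin θ = 58.63.
sin θ = 0.8262, so θ = 55.714°.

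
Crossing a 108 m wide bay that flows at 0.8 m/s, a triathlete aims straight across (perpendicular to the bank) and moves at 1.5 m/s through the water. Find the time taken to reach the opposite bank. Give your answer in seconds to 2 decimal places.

The component of the triathlete's velocity perpendicular to the bank is 1.5 m/s.
The current is parallel to the bank, so it does not affect the crossing time.
Time = 108 / 1.500 = 72.000 s.

72.00 s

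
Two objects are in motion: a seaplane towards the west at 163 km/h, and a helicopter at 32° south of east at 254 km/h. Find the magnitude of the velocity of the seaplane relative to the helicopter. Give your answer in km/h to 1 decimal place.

401.6 km/h

Taking east as x and north as y: seaplane velocity = (-163.000, 0.000) km/h; helicopter velocity = (215.404, -134.599) km/h.
Velocity of seaplane relative to helicopter = (-163.000, 0.000) − (215.404, -134.599) = (-378.404, 134.599) km/h.
Magnitude = |(-378.404, 134.599)| = 401.630 km/h.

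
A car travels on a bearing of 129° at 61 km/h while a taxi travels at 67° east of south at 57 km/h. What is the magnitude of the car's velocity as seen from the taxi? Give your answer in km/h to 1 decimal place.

16.9 km/h

Taking east as x and north as y: car velocity = (47.406, -38.389) km/h; taxi velocity = (52.469, -22.272) km/h.
Velocity of car relative to taxi = (47.406, -38.389) − (52.469, -22.272) = (-5.063, -16.117) km/h.
Magnitude = |(-5.063, -16.117)| = 16.893 km/h.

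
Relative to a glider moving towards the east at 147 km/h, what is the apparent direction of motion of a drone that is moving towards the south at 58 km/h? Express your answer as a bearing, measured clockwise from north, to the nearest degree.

Taking east as x and north as y: drone velocity = (0.000, -58.000) km/h; glider velocity = (147.000, 0.000) km/h.
Velocity of drone relative to glider = (0.000, -58.000) − (147.000, 0.000) = (-147.000, -58.000) km/h.
Bearing = atan2(-147.00, -58.00) = 248.47° clockwise from north.

248°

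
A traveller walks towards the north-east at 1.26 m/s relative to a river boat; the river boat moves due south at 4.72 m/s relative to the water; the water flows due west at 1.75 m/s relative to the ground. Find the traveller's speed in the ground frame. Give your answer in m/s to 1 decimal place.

3.9 m/s

In east/north components (m/s): traveller relative to river boat = (0.891, 0.891); river boat relative to water = (0.000, -4.720); water relative to ground = (-1.750, 0.000).
Sum = (-0.859, -3.829) m/s.
Speed = |(-0.859, -3.829)| = 3.924 m/s.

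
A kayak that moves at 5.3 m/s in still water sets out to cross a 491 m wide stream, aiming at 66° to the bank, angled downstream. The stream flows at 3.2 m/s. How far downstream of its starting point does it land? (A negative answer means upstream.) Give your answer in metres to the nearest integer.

Perpendicular speed = 4.842 m/s; crossing time = 491 / 4.842 = 101.409 s.
Net downstream speed = 5.356 m/s.
Drift = 5.356 × 101.409 = 543.115 m (downstream).

543 m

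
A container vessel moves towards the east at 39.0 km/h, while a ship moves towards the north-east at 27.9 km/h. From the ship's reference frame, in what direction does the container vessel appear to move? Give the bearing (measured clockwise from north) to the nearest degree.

136°

Taking east as x and north as y: container vessel velocity = (39.000, 0.000) km/h; ship velocity = (19.728, 19.728) km/h.
Velocity of container vessel relative to ship = (39.000, 0.000) − (19.728, 19.728) = (19.272, -19.728) km/h.
Bearing = atan2(19.27, -19.73) = 135.67° clockwise from north.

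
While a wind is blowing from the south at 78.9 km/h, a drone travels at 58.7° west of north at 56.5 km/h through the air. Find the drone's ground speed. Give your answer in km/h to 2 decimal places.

118.53 km/h

Taking east as x and north as y: velocity relative to the air = (-48.277, 29.353) km/h; the air relative to ground = (0.000, 78.900) km/h.
Velocity relative to ground = (-48.277, 29.353) + (0.000, 78.900) = (-48.277, 108.253) km/h.
Speed = |(-48.277, 108.253)| = 118.530 km/h.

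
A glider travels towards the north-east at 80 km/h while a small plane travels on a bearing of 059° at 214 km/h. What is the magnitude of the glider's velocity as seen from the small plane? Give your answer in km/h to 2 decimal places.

137.74 km/h

Taking east as x and north as y: glider velocity = (56.569, 56.569) km/h; small plane velocity = (183.434, 110.218) km/h.
Velocity of glider relative to small plane = (56.569, 56.569) − (183.434, 110.218) = (-126.865, -53.650) km/h.
Magnitude = |(-126.865, -53.650)| = 137.743 km/h.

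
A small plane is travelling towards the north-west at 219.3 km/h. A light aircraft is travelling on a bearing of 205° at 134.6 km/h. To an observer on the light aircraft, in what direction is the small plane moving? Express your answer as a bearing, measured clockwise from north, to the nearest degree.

Taking east as x and north as y: small plane velocity = (-155.069, 155.069) km/h; light aircraft velocity = (-56.884, -121.989) km/h.
Velocity of small plane relative to light aircraft = (-155.069, 155.069) − (-56.884, -121.989) = (-98.184, 277.058) km/h.
Bearing = atan2(-98.18, 277.06) = 340.49° clockwise from north.

340°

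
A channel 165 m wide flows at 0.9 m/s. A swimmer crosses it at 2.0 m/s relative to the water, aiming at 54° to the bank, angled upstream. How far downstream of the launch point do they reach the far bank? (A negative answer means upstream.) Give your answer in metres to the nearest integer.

-28 m

Perpendicular speed = 1.618 m/s; crossing time = 165 / 1.618 = 101.976 s.
Net downstream speed = -0.276 m/s.
Drift = -0.276 × 101.976 = -28.101 m (upstream).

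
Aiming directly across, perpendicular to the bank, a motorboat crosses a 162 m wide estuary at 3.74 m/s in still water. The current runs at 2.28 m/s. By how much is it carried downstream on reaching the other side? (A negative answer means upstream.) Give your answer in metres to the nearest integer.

99 m

Perpendicular speed = 3.740 m/s; crossing time = 162 / 3.740 = 43.316 s.
Net downstream speed = 2.280 m/s.
Drift = 2.280 × 43.316 = 98.759 m (downstream).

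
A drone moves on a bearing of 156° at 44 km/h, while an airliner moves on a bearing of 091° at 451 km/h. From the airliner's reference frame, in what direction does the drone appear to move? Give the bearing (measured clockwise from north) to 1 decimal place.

Taking east as x and north as y: drone velocity = (17.896, -40.196) km/h; airliner velocity = (450.931, -7.871) km/h.
Velocity of drone relative to airliner = (17.896, -40.196) − (450.931, -7.871) = (-433.035, -32.325) km/h.
Bearing = atan2(-433.03, -32.32) = 265.73° clockwise from north.

265.7°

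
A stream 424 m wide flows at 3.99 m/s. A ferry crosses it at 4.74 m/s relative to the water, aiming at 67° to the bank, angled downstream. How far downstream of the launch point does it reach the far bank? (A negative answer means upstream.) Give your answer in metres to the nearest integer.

568 m

Perpendicular speed = 4.363 m/s; crossing time = 424 / 4.363 = 97.177 s.
Net downstream speed = 5.842 m/s.
Drift = 5.842 × 97.177 = 567.712 m (downstream).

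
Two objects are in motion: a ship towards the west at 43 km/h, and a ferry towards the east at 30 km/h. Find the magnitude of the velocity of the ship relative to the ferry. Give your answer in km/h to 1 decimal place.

73.0 km/h

Taking east as x and north as y: ship velocity = (-43.000, 0.000) km/h; ferry velocity = (30.000, 0.000) km/h.
Velocity of ship relative to ferry = (-43.000, 0.000) − (30.000, 0.000) = (-73.000, 0.000) km/h.
Magnitude = |(-73.000, 0.000)| = 73.000 km/h.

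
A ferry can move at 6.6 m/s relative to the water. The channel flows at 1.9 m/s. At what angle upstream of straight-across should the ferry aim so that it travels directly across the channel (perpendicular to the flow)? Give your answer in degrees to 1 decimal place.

16.7°

To cancel the current, the upstream component of the ferry's velocity must equal the flow: 6.6 sin θ = 1.9.
sin θ = 1.9 / 6.6 = 0.2879.
θ = arcsin(0.2879) = 16.731°.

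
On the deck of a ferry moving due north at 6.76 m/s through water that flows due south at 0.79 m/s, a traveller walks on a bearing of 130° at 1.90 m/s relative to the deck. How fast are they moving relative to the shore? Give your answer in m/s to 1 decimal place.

5.0 m/s

In east/north components (m/s): traveller relative to ferry = (1.455, -1.221); ferry relative to water = (0.000, 6.760); water relative to ground = (0.000, -0.790).
Sum = (1.455, 4.749) m/s.
Speed = |(1.455, 4.749)| = 4.967 m/s.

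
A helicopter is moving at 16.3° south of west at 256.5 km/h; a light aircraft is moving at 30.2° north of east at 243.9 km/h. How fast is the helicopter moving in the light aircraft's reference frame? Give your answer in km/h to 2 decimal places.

Taking east as x and north as y: helicopter velocity = (-246.190, -71.991) km/h; light aircraft velocity = (210.797, 122.687) km/h.
Velocity of helicopter relative to light aircraft = (-246.190, -71.991) − (210.797, 122.687) = (-456.987, -194.678) km/h.
Magnitude = |(-456.987, -194.678)| = 496.725 km/h.

496.73 km/h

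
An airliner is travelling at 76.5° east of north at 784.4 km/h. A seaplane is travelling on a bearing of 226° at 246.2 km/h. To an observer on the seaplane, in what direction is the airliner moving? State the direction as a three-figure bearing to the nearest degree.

Taking east as x and north as y: airliner velocity = (762.727, 183.115) km/h; seaplane velocity = (-177.101, -171.025) km/h.
Velocity of airliner relative to seaplane = (762.727, 183.115) − (-177.101, -171.025) = (939.828, 354.139) km/h.
Bearing = atan2(939.83, 354.14) = 69.35° clockwise from north.

069°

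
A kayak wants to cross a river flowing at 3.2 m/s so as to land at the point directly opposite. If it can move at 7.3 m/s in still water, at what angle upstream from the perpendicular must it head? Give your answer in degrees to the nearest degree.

To cancel the current, the upstream component of the kayak's velocity must equal the flow: 7.3 sin θ = 3.2.
sin θ = 3.2 / 7.3 = 0.4384.
θ = arcsin(0.4384) = 25.999°.

26°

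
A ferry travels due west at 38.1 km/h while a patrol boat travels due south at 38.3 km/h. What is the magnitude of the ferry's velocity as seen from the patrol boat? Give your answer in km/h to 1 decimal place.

Taking east as x and north as y: ferry velocity = (-38.100, 0.000) km/h; patrol boat velocity = (0.000, -38.300) km/h.
Velocity of ferry relative to patrol boat = (-38.100, 0.000) − (0.000, -38.300) = (-38.100, 38.300) km/h.
Magnitude = |(-38.100, 38.300)| = 54.023 km/h.

54.0 km/h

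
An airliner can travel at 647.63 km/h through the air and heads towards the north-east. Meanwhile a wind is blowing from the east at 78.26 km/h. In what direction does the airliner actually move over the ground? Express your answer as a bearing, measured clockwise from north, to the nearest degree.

040°

Taking east as x and north as y: velocity relative to the air = (457.944, 457.944) km/h; the air relative to ground = (-78.260, 0.000) km/h.
Velocity relative to ground = (457.944, 457.944) + (-78.260, 0.000) = (379.684, 457.944) km/h.
Bearing = atan2(379.68, 457.94) = 39.66° clockwise from north.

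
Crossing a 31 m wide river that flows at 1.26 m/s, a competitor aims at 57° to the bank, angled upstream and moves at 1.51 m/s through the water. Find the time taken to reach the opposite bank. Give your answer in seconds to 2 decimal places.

24.48 s

The component of the competitor's velocity perpendicular to the bank is 1.51 × sin 57° = 1.266 m/s.
The flow acts along the bank and has no component across it.
Time = 31 / 1.266 = 24.479 s.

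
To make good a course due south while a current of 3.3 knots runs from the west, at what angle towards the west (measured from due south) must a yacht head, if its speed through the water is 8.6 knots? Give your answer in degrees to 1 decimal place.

22.6°

The current pushes perpendicular to the desired track; the heading must have a component into the current equal to 3.3 knots: 8.6 sin θ = 3.3.
sin θ = 0.3837, so θ = 22.564°.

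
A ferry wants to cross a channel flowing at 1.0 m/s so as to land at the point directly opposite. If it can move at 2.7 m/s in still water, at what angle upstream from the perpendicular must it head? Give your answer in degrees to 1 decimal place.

21.7°

To cancel the current, the upstream component of the ferry's velocity must equal the flow: 2.7 sin θ = 1.0.
sin θ = 1.0 / 2.7 = 0.3704.
θ = arcsin(0.3704) = 21.738°.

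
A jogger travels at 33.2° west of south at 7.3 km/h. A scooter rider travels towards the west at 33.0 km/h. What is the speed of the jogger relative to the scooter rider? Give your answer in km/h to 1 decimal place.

Taking east as x and north as y: jogger velocity = (-3.997, -6.108) km/h; scooter rider velocity = (-33.000, 0.000) km/h.
Velocity of jogger relative to scooter rider = (-3.997, -6.108) − (-33.000, 0.000) = (29.003, -6.108) km/h.
Magnitude = |(29.003, -6.108)| = 29.639 km/h.

29.6 km/h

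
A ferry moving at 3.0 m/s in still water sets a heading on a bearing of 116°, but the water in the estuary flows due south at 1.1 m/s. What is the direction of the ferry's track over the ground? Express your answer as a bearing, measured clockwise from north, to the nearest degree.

Taking east as x and north as y: velocity relative to the water = (2.696, -1.315) m/s; the water relative to ground = (0.000, -1.100) m/s.
Velocity relative to ground = (2.696, -1.315) + (0.000, -1.100) = (2.696, -2.415) m/s.
Bearing = atan2(2.70, -2.42) = 131.85° clockwise from north.

132°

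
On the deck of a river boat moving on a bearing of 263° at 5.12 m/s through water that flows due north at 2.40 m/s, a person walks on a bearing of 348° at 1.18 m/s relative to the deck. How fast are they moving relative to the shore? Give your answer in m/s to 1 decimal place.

6.1 m/s

In east/north components (m/s): person relative to river boat = (-0.245, 1.154); river boat relative to water = (-5.082, -0.624); water relative to ground = (0.000, 2.400).
Sum = (-5.327, 2.930) m/s.
Speed = |(-5.327, 2.930)| = 6.080 m/s.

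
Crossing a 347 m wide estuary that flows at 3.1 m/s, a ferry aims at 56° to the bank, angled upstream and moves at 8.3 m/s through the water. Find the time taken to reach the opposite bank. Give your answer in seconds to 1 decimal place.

50.4 s

The component of the ferry's velocity perpendicular to the bank is 8.3 × sin 56° = 6.881 m/s.
The current is parallel to the bank, so it does not affect the crossing time.
Time = 347 / 6.881 = 50.429 s.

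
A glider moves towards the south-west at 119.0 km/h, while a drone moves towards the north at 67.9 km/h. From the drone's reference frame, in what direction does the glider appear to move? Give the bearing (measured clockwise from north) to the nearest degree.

209°

Taking east as x and north as y: glider velocity = (-84.146, -84.146) km/h; drone velocity = (0.000, 67.900) km/h.
Velocity of glider relative to drone = (-84.146, -84.146) − (0.000, 67.900) = (-84.146, -152.046) km/h.
Bearing = atan2(-84.15, -152.05) = 208.96° clockwise from north.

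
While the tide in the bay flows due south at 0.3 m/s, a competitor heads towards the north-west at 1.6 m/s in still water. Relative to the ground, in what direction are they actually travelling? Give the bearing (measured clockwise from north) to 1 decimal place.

Taking east as x and north as y: velocity relative to the water = (-1.131, 1.131) m/s; the water relative to ground = (0.000, -0.300) m/s.
Velocity relative to ground = (-1.131, 1.131) + (0.000, -0.300) = (-1.131, 0.831) m/s.
Bearing = atan2(-1.13, 0.83) = 306.31° clockwise from north.

306.3°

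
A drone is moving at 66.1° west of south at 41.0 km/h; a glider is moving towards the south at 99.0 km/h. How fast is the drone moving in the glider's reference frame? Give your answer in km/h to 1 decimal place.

90.5 km/h

Taking east as x and north as y: drone velocity = (-37.484, -16.611) km/h; glider velocity = (0.000, -99.000) km/h.
Velocity of drone relative to glider = (-37.484, -16.611) − (0.000, -99.000) = (-37.484, 82.389) km/h.
Magnitude = |(-37.484, 82.389)| = 90.516 km/h.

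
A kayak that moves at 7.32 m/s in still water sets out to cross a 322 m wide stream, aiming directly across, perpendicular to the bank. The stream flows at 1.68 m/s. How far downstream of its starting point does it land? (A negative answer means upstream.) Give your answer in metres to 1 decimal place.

73.9 m

Perpendicular speed = 7.320 m/s; crossing time = 322 / 7.320 = 43.989 s.
Net downstream speed = 1.680 m/s.
Drift = 1.680 × 43.989 = 73.902 m (downstream).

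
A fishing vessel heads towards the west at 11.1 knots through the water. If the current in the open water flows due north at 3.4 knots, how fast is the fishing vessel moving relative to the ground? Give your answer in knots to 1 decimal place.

11.6 knots

Taking east as x and north as y: velocity relative to the water = (-11.100, 0.000) knots; the water relative to ground = (0.000, 3.400) knots.
Velocity relative to ground = (-11.100, 0.000) + (0.000, 3.400) = (-11.100, 3.400) knots.
Speed = |(-11.100, 3.400)| = 11.609 knots.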